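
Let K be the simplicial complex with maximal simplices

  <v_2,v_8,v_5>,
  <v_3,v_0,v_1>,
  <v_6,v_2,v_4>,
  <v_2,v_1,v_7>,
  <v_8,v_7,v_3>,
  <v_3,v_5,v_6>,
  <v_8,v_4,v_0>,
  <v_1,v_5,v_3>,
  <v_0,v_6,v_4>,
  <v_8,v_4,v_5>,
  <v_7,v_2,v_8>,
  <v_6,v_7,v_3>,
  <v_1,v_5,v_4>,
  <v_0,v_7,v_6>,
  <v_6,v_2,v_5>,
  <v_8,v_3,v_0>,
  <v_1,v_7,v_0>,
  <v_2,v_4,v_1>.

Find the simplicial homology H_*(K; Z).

H_0 = Z,  H_1 = Z ⊕ Z/2,  H_2 = 0.

Order the vertices as v_0 < v_1 < v_2 < v_3 < v_4 < v_5 < v_6 < v_7 < v_8. Listing each simplex with vertices in this order, K has dimension 2 with simplices:

  0-simplices (9): [v_0], [v_1], [v_2], [v_3], [v_4], [v_5], [v_6], [v_7], [v_8]
  1-simplices (27): (27 of them)
  2-simplices (18): (18 of them)

Hence C_0 ≅ Z^9, C_1 ≅ Z^27, C_2 ≅ Z^18.

Boundary ∂_1: C_1 → C_0 maps an edge to its endpoints' difference, ∂[p,q] = q − p. For instance
  ∂[v_2,v_8] = [v_8] − [v_2].
The resulting 9×27 matrix has rank 8, and its Smith normal form has invariant factors (1,1,1,1,1,1,1,1).

The boundary map ∂_2: C_2 → C_1 maps a triangle to the signed sum of its edges. For instance
  ∂[v_0,v_6,v_7] = [v_6,v_7] − [v_0,v_7] + [v_0,v_6],
  ∂[v_1,v_4,v_5] = [v_4,v_5] − [v_1,v_5] + [v_1,v_4].
As a 27×18 matrix over Z this has rank 18, with invariant factors (1,1,1,1,1,1,1,1,1,1,1,1,1,1,1,1,1,2).

Reading off H_k = ker ∂_k / im ∂_{k+1}:

  H_0: rank C_0 − rank ∂_1 = 9 − 8 = 1, and the invariant factors of ∂_1 are all 1, so H_0 ≅ Z.
  H_1: rank ker ∂_1 − rank ∂_2 = (27 − 8) − 18 = 1, and ∂_2 has invariant factor 2 > 1, so H_1 ≅ Z ⊕ Z/2.
  H_2: rank ker ∂_2 − rank ∂_3 = (18 − 18) − 0 = 0, and there is no ∂_3, so H_2 ≅ 0.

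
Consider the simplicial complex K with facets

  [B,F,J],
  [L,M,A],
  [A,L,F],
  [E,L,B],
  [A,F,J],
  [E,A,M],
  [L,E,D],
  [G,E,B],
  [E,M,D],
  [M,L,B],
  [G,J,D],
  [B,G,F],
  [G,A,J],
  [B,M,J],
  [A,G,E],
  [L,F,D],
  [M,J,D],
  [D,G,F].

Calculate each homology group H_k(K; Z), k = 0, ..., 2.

We work with the vertex ordering A < B < D < E < F < G < J < L < M. The simplices of K, each written with vertices in increasing order, are:

  0-simplices (9): A, B, D, E, F, G, J, L, M
  1-simplices (27): AE, AF, AG, AJ, AL, AM, BE, BF, BG, BJ, BL, BM, DE, DF, DG, DJ, DL, DM, EG, EL, EM, FG, FJ, FL, GJ, JM, LM
  2-simplices (18): AEG, AEM, AFJ, AFL, AGJ, ALM, BEG, BEL, BFG, BFJ, BJM, BLM, DEL, DEM, DFG, DFL, DGJ, DJM

giving chain groups C_0 ≅ Z^9, C_1 ≅ Z^27, C_2 ≅ Z^18.

Boundary ∂_1: C_1 → C_0 maps an edge to its endpoints' difference, ∂[p,q] = q − p.
As a 9×27 matrix over Z this has rank 8, with invariant factors (1,1,1,1,1,1,1,1).

The boundary map ∂_2: C_2 → C_1 acts by ∂[p,q,r] = [q,r] − [p,r] + [p,q]. For instance
  ∂BEL = EL − BL + BE,
  ∂AFL = FL − AL + AF.
The 27×18 boundary matrix has rank 18 and Smith normal form diag(1,1,1,1,1,1,1,1,1,1,1,1,1,1,1,1,1,2).

Now H_k = ker ∂_k / im ∂_{k+1}, so:

  H_0: rank C_0 − rank ∂_1 = 9 − 8 = 1, and the invariant factors of ∂_1 are all 1, so H_0 ≅ Z.
  H_1: rank ker ∂_1 − rank ∂_2 = (27 − 8) − 18 = 1, and ∂_2 has invariant factor 2 > 1, so H_1 ≅ Z ⊕ Z_2.
  H_2: rank ker ∂_2 − rank ∂_3 = (18 − 18) − 0 = 0, and there is no ∂_3, so H_2 ≅ 0.

As a check, the Euler characteristic is 9 − 27 + 18 = 0, which agrees with 1 − 1 + 0 = 0.

H_0 ≅ Z,  H_1 ≅ Z ⊕ Z_2,  H_2 = 0.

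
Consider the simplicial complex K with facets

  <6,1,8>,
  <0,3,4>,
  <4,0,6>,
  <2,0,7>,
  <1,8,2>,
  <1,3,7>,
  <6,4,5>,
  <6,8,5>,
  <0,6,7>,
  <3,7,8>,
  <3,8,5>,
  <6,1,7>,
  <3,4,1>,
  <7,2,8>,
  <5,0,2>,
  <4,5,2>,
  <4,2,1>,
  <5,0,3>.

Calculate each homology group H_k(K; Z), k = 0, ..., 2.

We work with the vertex ordering 0 < 1 < 2 < 3 < 4 < 5 < 6 < 7 < 8. The simplices of K, each written with vertices in increasing order, are:

  0-simplices (9): [0], [1], [2], [3], [4], [5], [6], [7], [8]
  1-simplices (27): (27 of them)
  2-simplices (18): [0,2,5], [0,2,7], [0,3,4], [0,3,5], [0,4,6], [0,6,7], [1,2,4], [1,2,8], [1,3,4], [1,3,7], [1,6,7], [1,6,8], [2,4,5], [2,7,8], [3,5,8], [3,7,8], [4,5,6], [5,6,8]

giving chain groups C_0 ≅ Z^9, C_1 ≅ Z^27, C_2 ≅ Z^18.

∂_1: C_1 → C_0 sends each edge [p,q] (with p < q) to q − p.
The resulting 9×27 matrix has rank 8, and its Smith normal form has invariant factors (1,1,1,1,1,1,1,1).

∂_2: C_2 → C_1 acts by ∂[p,q,r] = [q,r] − [p,r] + [p,q]. For instance
  ∂[0,4,6] = [4,6] − [0,6] + [0,4],
  ∂[0,2,5] = [2,5] − [0,5] + [0,2].
The 27×18 boundary matrix has rank 18 and Smith normal form diag(1,1,1,1,1,1,1,1,1,1,1,1,1,1,1,1,1,2).

Reading off H_k = ker ∂_k / im ∂_{k+1}:

  H_0: rank C_0 − rank ∂_1 = 9 − 8 = 1, and the invariant factors of ∂_1 are all 1, so H_0 ≅ Z.
  H_1: rank ker ∂_1 − rank ∂_2 = (27 − 8) − 18 = 1, and ∂_2 has invariant factor 2 > 1, so H_1 ≅ Z ⊕ Z/2.
  H_2: rank ker ∂_2 − rank ∂_3 = (18 − 18) − 0 = 0, and there is no ∂_3, so H_2 ≅ 0.

H_0 ≅ Z,  H_1 ≅ Z ⊕ Z/2,  H_2 = 0.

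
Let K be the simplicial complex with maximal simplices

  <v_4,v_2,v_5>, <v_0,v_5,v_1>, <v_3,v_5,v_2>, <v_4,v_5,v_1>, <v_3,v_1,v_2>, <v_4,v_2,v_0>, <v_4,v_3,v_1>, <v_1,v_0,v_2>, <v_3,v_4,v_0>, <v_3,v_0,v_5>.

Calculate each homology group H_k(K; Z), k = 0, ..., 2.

Order the vertices as v_0 < v_1 < v_2 < v_3 < v_4 < v_5. Listing each simplex with vertices in this order, K has dimension 2 with simplices:

  0-simplices (6): [v_0], [v_1], [v_2], [v_3], [v_4], [v_5]
  1-simplices (15): (15 of them)
  2-simplices (10): [v_0,v_1,v_2], [v_0,v_1,v_5], [v_0,v_2,v_4], [v_0,v_3,v_4], [v_0,v_3,v_5], [v_1,v_2,v_3], [v_1,v_3,v_4], [v_1,v_4,v_5], [v_2,v_3,v_5], [v_2,v_4,v_5]

giving chain groups C_0 ≅ Z^6, C_1 ≅ Z^15, C_2 ≅ Z^10.

∂_1: C_1 → C_0 maps an edge to its endpoints' difference, ∂[p,q] = q − p.
As a 6×15 matrix over Z this has rank 5, with invariant factors (1,1,1,1,1).

∂_2: C_2 → C_1 maps a triangle to the signed sum of its edges. For instance
  ∂[v_1,v_4,v_5] = [v_4,v_5] − [v_1,v_5] + [v_1,v_4],
  ∂[v_0,v_1,v_5] = [v_1,v_5] − [v_0,v_5] + [v_0,v_1].
The resulting 15×10 matrix has rank 10, and its Smith normal form has invariant factors (1,1,1,1,1,1,1,1,1,2).

From H_k ≅ ker(∂_k) / im(∂_{k+1}) we obtain:

  H_0: rank C_0 − rank ∂_1 = 6 − 5 = 1, and the invariant factors of ∂_1 are all 1, so H_0 ≅ Z.
  H_1: rank ker ∂_1 − rank ∂_2 = (15 − 5) − 10 = 0, and ∂_2 has invariant factor 2 > 1, so H_1 ≅ Z/2.
  H_2: rank ker ∂_2 − rank ∂_3 = (10 − 10) − 0 = 0, and there is no ∂_3, so H_2 ≅ 0.

H_0 = Z,  H_1 = Z/2,  H_2 = 0.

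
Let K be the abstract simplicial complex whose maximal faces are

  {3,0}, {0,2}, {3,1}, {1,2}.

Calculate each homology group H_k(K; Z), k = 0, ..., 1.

K has 4 vertices, 4 edges.
rank ∂_0 = 0, rank ∂_1 = 3 ⇒ b_0 = 4 − 0 − 3 = 1; all invariant factors of ∂_1 are 1 so no torsion. So H_0 = Z.
rank ∂_1 = 3, rank ∂_2 = 0 ⇒ b_1 = 4 − 3 − 0 = 1. So H_1 = Z.

H_0 ≅ Z,  H_1 ≅ Z.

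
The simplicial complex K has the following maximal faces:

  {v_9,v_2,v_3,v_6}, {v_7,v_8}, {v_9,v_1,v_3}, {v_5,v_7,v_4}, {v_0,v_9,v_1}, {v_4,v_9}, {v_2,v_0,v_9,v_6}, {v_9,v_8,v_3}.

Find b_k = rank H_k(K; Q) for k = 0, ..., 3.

Fix the vertex order v_0 < v_1 < v_2 < v_3 < v_4 < v_5 < v_6 < v_7 < v_8 < v_9 and write every simplex with vertices in increasing order. Then dim K = 3 and the simplices of K are:

  0-simplices (10): [v_0], [v_1], [v_2], [v_3], [v_4], [v_5], [v_6], [v_7], [v_8], [v_9]
  1-simplices (19): (19 of them)
  2-simplices (11): (11 of them)
  3-simplices (2): [v_0,v_2,v_6,v_9], [v_2,v_3,v_6,v_9]

so the chain groups are C_0 ≅ Z^10, C_1 ≅ Z^19, C_2 ≅ Z^11, C_3 ≅ Z^2.

∂_1: C_1 → C_0 maps an edge to its endpoints' difference, ∂[p,q] = q − p.
This gives a 10×19 integer matrix of rank 9; reducing to Smith normal form yields diagonal entries (1,1,1,1,1,1,1,1,1).

∂_2: C_2 → C_1 maps a triangle to the signed sum of its edges. For instance
  ∂[v_2,v_3,v_9] = [v_3,v_9] − [v_2,v_9] + [v_2,v_3],
  ∂[v_3,v_8,v_9] = [v_8,v_9] − [v_3,v_9] + [v_3,v_8].
The 19×11 boundary matrix has rank 9 and Smith normal form diag(1,1,1,1,1,1,1,1,1).

Boundary ∂_3: C_3 → C_2 sends each 3-simplex σ to the alternating sum Σ_i (−1)^i (σ with its i-th vertex removed). For instance
  ∂[v_2,v_3,v_6,v_9] = [v_3,v_6,v_9] − [v_2,v_6,v_9] + [v_2,v_3,v_9] − [v_2,v_3,v_6],
  ∂[v_0,v_2,v_6,v_9] = [v_2,v_6,v_9] − [v_0,v_6,v_9] + [v_0,v_2,v_9] − [v_0,v_2,v_6].
The 11×2 boundary matrix has rank 2 and Smith normal form diag(1,1).

From H_k ≅ ker(∂_k) / im(∂_{k+1}) we obtain:

  H_0: rank C_0 − rank ∂_1 = 10 − 9 = 1, and the invariant factors of ∂_1 are all 1, so H_0 ≅ Z.
  H_1: rank ker ∂_1 − rank ∂_2 = (19 − 9) − 9 = 1, and the invariant factors of ∂_2 are all 1, so H_1 ≅ Z.
  H_2: rank ker ∂_2 − rank ∂_3 = (11 − 9) − 2 = 0, and the invariant factors of ∂_3 are all 1, so H_2 ≅ 0.
  H_3: rank ker ∂_3 − rank ∂_4 = (2 − 2) − 0 = 0, and there is no ∂_4, so H_3 ≅ 0.

As a check, the Euler characteristic is 10 − 19 + 11 − 2 = 0, which agrees with 1 − 1 + 0 − 0 = 0.

Hence the Betti numbers are b_0 = 1, b_1 = 1, b_2 = 0, b_3 = 0.

b_0 = 1, b_1 = 1, b_2 = 0, b_3 = 0.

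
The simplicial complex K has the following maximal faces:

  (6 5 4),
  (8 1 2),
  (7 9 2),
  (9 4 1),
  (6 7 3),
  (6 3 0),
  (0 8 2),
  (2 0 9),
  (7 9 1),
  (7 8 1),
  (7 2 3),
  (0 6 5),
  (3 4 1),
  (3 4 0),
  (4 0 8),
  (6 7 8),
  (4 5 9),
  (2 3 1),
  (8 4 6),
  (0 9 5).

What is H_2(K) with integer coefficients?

H_2 = 0.

Take the total order 0 < 1 < 2 < 3 < 4 < 5 < 6 < 7 < 8 < 9 on the vertex set. Then K (dimension 2) consists of the simplices:

  0-simplices (10): [0], [1], [2], [3], [4], [5], [6], [7], [8], [9]
  1-simplices (30): (30 of them)
  2-simplices (20): (20 of them)

Hence C_0 ≅ Z^10, C_1 ≅ Z^30, C_2 ≅ Z^20.

The boundary map ∂_1: C_1 → C_0 maps an edge to its endpoints' difference, ∂[p,q] = q − p. For instance
  ∂[1,8] = [8] − [1].
As a 10×30 matrix over Z this has rank 9, with invariant factors (1,1,1,1,1,1,1,1,1).

The boundary map ∂_2: C_2 → C_1 maps a triangle to the signed sum of its edges. For instance
  ∂[1,7,9] = [7,9] − [1,9] + [1,7],
  ∂[3,6,7] = [6,7] − [3,7] + [3,6].
As a 30×20 matrix over Z this has rank 20, with invariant factors (1,1,1,1,1,1,1,1,1,1,1,1,1,1,1,1,1,1,1,2).

Computing H_k = (kernel of ∂_k) / (image of ∂_{k+1}):

  H_2: rank ker ∂_2 − rank ∂_3 = (20 − 20) − 0 = 0, and there is no ∂_3, so H_2 = 0.

(K is a triangulation of the Klein bottle.)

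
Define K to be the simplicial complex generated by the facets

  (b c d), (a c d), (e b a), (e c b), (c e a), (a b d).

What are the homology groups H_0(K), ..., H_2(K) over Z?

Take the total order a < b < c < d < e on the vertex set. Then K (dimension 2) consists of the simplices:

  0-simplices (5): a, b, c, d, e
  1-simplices (9): ab, ac, ad, ae, bc, bd, be, cd, ce
  2-simplices (6): abd, abe, acd, ace, bcd, bce

giving chain groups C_0 ≅ Z^5, C_1 ≅ Z^9, C_2 ≅ Z^6.

Boundary ∂_1: C_1 → C_0 maps an edge to its endpoints' difference, ∂[p,q] = q − p.
This gives a 5×9 integer matrix of rank 4; reducing to Smith normal form yields diagonal entries (1,1,1,1).

Boundary ∂_2: C_2 → C_1 maps a triangle to the signed sum of its edges. For instance
  ∂bcd = cd − bd + bc,
  ∂bce = ce − be + bc.
The resulting 9×6 matrix has rank 5, and its Smith normal form has invariant factors (1,1,1,1,1).

From H_k ≅ ker(∂_k) / im(∂_{k+1}) we obtain:

  H_0: rank C_0 − rank ∂_1 = 5 − 4 = 1, and the invariant factors of ∂_1 are all 1, so H_0 ≅ Z.
  H_1: rank ker ∂_1 − rank ∂_2 = (9 − 4) − 5 = 0, and the invariant factors of ∂_2 are all 1, so H_1 ≅ 0.
  H_2: rank ker ∂_2 − rank ∂_3 = (6 − 5) − 0 = 1, and there is no ∂_3, so H_2 ≅ Z.

H_0 ≅ Z,  H_1 = 0,  H_2 ≅ Z.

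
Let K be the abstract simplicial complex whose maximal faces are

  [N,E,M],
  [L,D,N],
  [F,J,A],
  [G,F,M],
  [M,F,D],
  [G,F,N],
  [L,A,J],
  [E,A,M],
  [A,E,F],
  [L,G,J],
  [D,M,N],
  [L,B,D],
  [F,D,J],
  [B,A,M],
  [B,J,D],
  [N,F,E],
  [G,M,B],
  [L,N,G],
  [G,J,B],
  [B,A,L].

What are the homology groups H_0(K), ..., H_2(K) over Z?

H_0 = Z,  H_1 = Z ⊕ Z/2Z,  H_2 = 0.

Fix the vertex order A < B < D < E < F < G < J < L < M < N and write every simplex with vertices in increasing order. Then dim K = 2 and the simplices of K are:

  0-simplices (10): A, B, D, E, F, G, J, L, M, N
  1-simplices (30): AB, AE, AF, AJ, AL, AM, BD, BG, BJ, BL, BM, DF, DJ, DL, DM, DN, EF, EM, EN, FG, FJ, FM, FN, GJ, GL, GM, GN, JL, LN, MN
  2-simplices (20): ABL, ABM, AEF, AEM, AFJ, AJL, BDJ, BDL, BGJ, BGM, DFJ, DFM, DLN, DMN, EFN, EMN, FGM, FGN, GJL, GLN

Hence C_0 ≅ Z^10, C_1 ≅ Z^30, C_2 ≅ Z^20.

The boundary map ∂_1: C_1 → C_0 is given by ∂[p,q] = [q] − [p].
As a 10×30 matrix over Z this has rank 9, with invariant factors (1,1,1,1,1,1,1,1,1).

Boundary ∂_2: C_2 → C_1 maps a triangle to the signed sum of its edges. For instance
  ∂ABL = BL − AL + AB,
  ∂GJL = JL − GL + GJ.
The resulting 30×20 matrix has rank 20, and its Smith normal form has invariant factors (1,1,1,1,1,1,1,1,1,1,1,1,1,1,1,1,1,1,1,2).

From H_k ≅ ker(∂_k) / im(∂_{k+1}) we obtain:

  H_0: rank C_0 − rank ∂_1 = 10 − 9 = 1, and the invariant factors of ∂_1 are all 1, so H_0 = Z.
  H_1: rank ker ∂_1 − rank ∂_2 = (30 − 9) − 20 = 1, and ∂_2 has invariant factor 2 > 1, so H_1 = Z ⊕ Z/2Z.
  H_2: rank ker ∂_2 − rank ∂_3 = (20 − 20) − 0 = 0, and there is no ∂_3, so H_2 = 0.

As a check, the Euler characteristic is 10 − 30 + 20 = 0, which agrees with 1 − 1 + 0 = 0.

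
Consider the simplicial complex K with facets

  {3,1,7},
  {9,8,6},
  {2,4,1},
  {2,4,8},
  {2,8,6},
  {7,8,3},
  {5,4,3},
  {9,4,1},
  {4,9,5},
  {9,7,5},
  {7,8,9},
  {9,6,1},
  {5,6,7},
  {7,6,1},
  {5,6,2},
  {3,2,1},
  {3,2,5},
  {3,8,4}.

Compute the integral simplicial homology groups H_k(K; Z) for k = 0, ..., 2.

H_0 = Z,  H_1 = Z ⊕ Z/2,  H_2 = 0.

Order the vertices as 1 < 2 < 3 < 4 < 5 < 6 < 7 < 8 < 9. Listing each simplex with vertices in this order, K has dimension 2 with simplices:

  0-simplices (9): [1], [2], [3], [4], [5], [6], [7], [8], [9]
  1-simplices (27): (27 of them)
  2-simplices (18): [1,2,3], [1,2,4], [1,3,7], [1,4,9], [1,6,7], [1,6,9], [2,3,5], [2,4,8], [2,5,6], [2,6,8], [3,4,5], [3,4,8], [3,7,8], [4,5,9], [5,6,7], [5,7,9], [6,8,9], [7,8,9]

giving chain groups C_0 ≅ Z^9, C_1 ≅ Z^27, C_2 ≅ Z^18.

The boundary map ∂_1: C_1 → C_0 sends each edge [p,q] (with p < q) to q − p.
As a 9×27 matrix over Z this has rank 8, with invariant factors (1,1,1,1,1,1,1,1).

∂_2: C_2 → C_1 acts by ∂[p,q,r] = [q,r] − [p,r] + [p,q]. For instance
  ∂[3,4,8] = [4,8] − [3,8] + [3,4],
  ∂[6,8,9] = [8,9] − [6,9] + [6,8].
As a 27×18 matrix over Z this has rank 18, with invariant factors (1,1,1,1,1,1,1,1,1,1,1,1,1,1,1,1,1,2).

Now H_k = ker ∂_k / im ∂_{k+1}, so:

  H_0: rank C_0 − rank ∂_1 = 9 − 8 = 1, and the invariant factors of ∂_1 are all 1, so H_0 ≅ Z.
  H_1: rank ker ∂_1 − rank ∂_2 = (27 − 8) − 18 = 1, and ∂_2 has invariant factor 2 > 1, so H_1 ≅ Z ⊕ Z/2.
  H_2: rank ker ∂_2 − rank ∂_3 = (18 − 18) − 0 = 0, and there is no ∂_3, so H_2 ≅ 0.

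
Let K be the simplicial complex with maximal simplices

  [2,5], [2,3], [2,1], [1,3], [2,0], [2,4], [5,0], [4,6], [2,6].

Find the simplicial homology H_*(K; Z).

Order the vertices as 0 < 1 < 2 < 3 < 4 < 5 < 6. Listing each simplex with vertices in this order, K has dimension 1 with simplices:

  0-simplices (7): [0], [1], [2], [3], [4], [5], [6]
  1-simplices (9): [0,2], [0,5], [1,2], [1,3], [2,3], [2,4], [2,5], [2,6], [4,6]

Hence C_0 ≅ Z^7, C_1 ≅ Z^9.

Boundary ∂_1: C_1 → C_0 maps an edge to its endpoints' difference, ∂[p,q] = q − p. For instance
  ∂[2,6] = [6] − [2].
The 7×9 boundary matrix has rank 6 and Smith normal form diag(1,1,1,1,1,1).

Reading off H_k = ker ∂_k / im ∂_{k+1}:

  H_0: rank C_0 − rank ∂_1 = 7 − 6 = 1, and the invariant factors of ∂_1 are all 1, so H_0 ≅ Z.
  H_1: rank ker ∂_1 − rank ∂_2 = (9 − 6) − 0 = 3, and there is no ∂_2, so H_1 ≅ Z^3.

(K is a triangulation of a wedge of 3 circles.)

H_0 = Z,  H_1 = Z^3.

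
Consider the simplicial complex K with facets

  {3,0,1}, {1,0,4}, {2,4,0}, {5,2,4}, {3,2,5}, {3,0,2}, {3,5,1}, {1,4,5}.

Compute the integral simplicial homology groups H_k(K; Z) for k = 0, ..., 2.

Fix the vertex order 0 < 1 < 2 < 3 < 4 < 5 and write every simplex with vertices in increasing order. Then dim K = 2 and the simplices of K are:

  0-simplices (6): [0], [1], [2], [3], [4], [5]
  1-simplices (12): [0,1], [0,2], [0,3], [0,4], [1,3], [1,4], [1,5], [2,3], [2,4], [2,5], [3,5], [4,5]
  2-simplices (8): [0,1,3], [0,1,4], [0,2,3], [0,2,4], [1,3,5], [1,4,5], [2,3,5], [2,4,5]

giving chain groups C_0 ≅ Z^6, C_1 ≅ Z^12, C_2 ≅ Z^8.

The boundary map ∂_1: C_1 → C_0 maps an edge to its endpoints' difference, ∂[p,q] = q − p.
As a 6×12 matrix over Z this has rank 5, with invariant factors (1,1,1,1,1).

∂_2: C_2 → C_1 sends each 2-simplex [p,q,r] to [q,r] − [p,r] + [p,q]. For instance
  ∂[0,2,3] = [2,3] − [0,3] + [0,2],
  ∂[0,1,3] = [1,3] − [0,3] + [0,1].
The 12×8 boundary matrix has rank 7 and Smith normal form diag(1,1,1,1,1,1,1).

Now H_k = ker ∂_k / im ∂_{k+1}, so:

  H_0: rank C_0 − rank ∂_1 = 6 − 5 = 1, and the invariant factors of ∂_1 are all 1, so H_0 = Z.
  H_1: rank ker ∂_1 − rank ∂_2 = (12 − 5) − 7 = 0, and the invariant factors of ∂_2 are all 1, so H_1 = 0.
  H_2: rank ker ∂_2 − rank ∂_3 = (8 − 7) − 0 = 1, and there is no ∂_3, so H_2 = Z.

As a check, the Euler characteristic is 6 − 12 + 8 = 2, which agrees with 1 − 0 + 1 = 2.
(K is a triangulation of the 2-sphere S^2.)

H_0 = Z,  H_1 = 0,  H_2 = Z.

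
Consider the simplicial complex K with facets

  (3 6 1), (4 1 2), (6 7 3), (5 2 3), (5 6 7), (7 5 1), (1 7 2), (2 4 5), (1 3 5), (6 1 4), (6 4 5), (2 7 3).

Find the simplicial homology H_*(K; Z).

H_0 ≅ Z,  H_1 ≅ Z/2,  H_2 = 0.

Fix the vertex order 1 < 2 < 3 < 4 < 5 < 6 < 7 and write every simplex with vertices in increasing order. Then dim K = 2 and the simplices of K are:

  0-simplices (7): [1], [2], [3], [4], [5], [6], [7]
  1-simplices (18): [1,2], [1,3], [1,4], [1,5], [1,6], [1,7], [2,3], [2,4], [2,5], [2,7], [3,5], [3,6], [3,7], [4,5], [4,6], [5,6], [5,7], [6,7]
  2-simplices (12): [1,2,4], [1,2,7], [1,3,5], [1,3,6], [1,4,6], [1,5,7], [2,3,5], [2,3,7], [2,4,5], [3,6,7], [4,5,6], [5,6,7]

Hence C_0 ≅ Z^7, C_1 ≅ Z^18, C_2 ≅ Z^12.

∂_1: C_1 → C_0 sends each edge [p,q] (with p < q) to q − p. For instance
  ∂[5,7] = [7] − [5].
The resulting 7×18 matrix has rank 6, and its Smith normal form has invariant factors (1,1,1,1,1,1).

Boundary ∂_2: C_2 → C_1 acts by ∂[p,q,r] = [q,r] − [p,r] + [p,q]. For instance
  ∂[4,5,6] = [5,6] − [4,6] + [4,5],
  ∂[1,3,6] = [3,6] − [1,6] + [1,3].
This gives a 18×12 integer matrix of rank 12; reducing to Smith normal form yields diagonal entries (1,1,1,1,1,1,1,1,1,1,1,2).

Computing H_k = (kernel of ∂_k) / (image of ∂_{k+1}):

  H_0: rank C_0 − rank ∂_1 = 7 − 6 = 1, and the invariant factors of ∂_1 are all 1, so H_0 ≅ Z.
  H_1: rank ker ∂_1 − rank ∂_2 = (18 − 6) − 12 = 0, and ∂_2 has invariant factor 2 > 1, so H_1 ≅ Z/2.
  H_2: rank ker ∂_2 − rank ∂_3 = (12 − 12) − 0 = 0, and there is no ∂_3, so H_2 ≅ 0.

(K is a triangulation of the real projective plane RP^2.)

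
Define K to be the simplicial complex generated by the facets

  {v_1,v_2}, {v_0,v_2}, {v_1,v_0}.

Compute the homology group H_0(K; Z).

Take the total order v_0 < v_1 < v_2 on the vertex set. Then K (dimension 1) consists of the simplices:

  0-simplices (3): [v_0], [v_1], [v_2]
  1-simplices (3): [v_0,v_1], [v_0,v_2], [v_1,v_2]

giving chain groups C_0 ≅ Z^3, C_1 ≅ Z^3.

∂_1: C_1 → C_0 sends each edge [p,q] (with p < q) to q − p.
The resulting 3×3 matrix has rank 2, and its Smith normal form has invariant factors (1,1).

Computing H_k = (kernel of ∂_k) / (image of ∂_{k+1}):

  H_0: rank C_0 − rank ∂_1 = 3 − 2 = 1, and the invariant factors of ∂_1 are all 1, so H_0 = Z.

H_0 = Z.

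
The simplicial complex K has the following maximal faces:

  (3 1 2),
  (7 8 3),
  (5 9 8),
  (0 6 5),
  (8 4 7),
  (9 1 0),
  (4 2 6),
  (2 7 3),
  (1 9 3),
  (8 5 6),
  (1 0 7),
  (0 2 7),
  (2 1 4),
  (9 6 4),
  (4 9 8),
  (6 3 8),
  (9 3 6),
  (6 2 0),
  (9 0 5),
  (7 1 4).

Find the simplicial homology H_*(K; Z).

H_0 = Z,  H_1 = Z ⊕ Z/2Z,  H_2 = 0.

Fix the vertex order 0 < 1 < 2 < 3 < 4 < 5 < 6 < 7 < 8 < 9 and write every simplex with vertices in increasing order. Then dim K = 2 and the simplices of K are:

  0-simplices (10): [0], [1], [2], [3], [4], [5], [6], [7], [8], [9]
  1-simplices (30): (30 of them)
  2-simplices (20): (20 of them)

so the chain groups are C_0 ≅ Z^10, C_1 ≅ Z^30, C_2 ≅ Z^20.

The boundary map ∂_1: C_1 → C_0 maps an edge to its endpoints' difference, ∂[p,q] = q − p. For instance
  ∂[0,9] = [9] − [0].
As a 10×30 matrix over Z this has rank 9, with invariant factors (1,1,1,1,1,1,1,1,1).

The boundary map ∂_2: C_2 → C_1 maps a triangle to the signed sum of its edges. For instance
  ∂[0,5,6] = [5,6] − [0,6] + [0,5],
  ∂[4,8,9] = [8,9] − [4,9] + [4,8].
The resulting 30×20 matrix has rank 20, and its Smith normal form has invariant factors (1,1,1,1,1,1,1,1,1,1,1,1,1,1,1,1,1,1,1,2).

Reading off H_k = ker ∂_k / im ∂_{k+1}:

  H_0: rank C_0 − rank ∂_1 = 10 − 9 = 1, and the invariant factors of ∂_1 are all 1, so H_0 ≅ Z.
  H_1: rank ker ∂_1 − rank ∂_2 = (30 − 9) − 20 = 1, and ∂_2 has invariant factor 2 > 1, so H_1 ≅ Z ⊕ Z/2Z.
  H_2: rank ker ∂_2 − rank ∂_3 = (20 − 20) − 0 = 0, and there is no ∂_3, so H_2 ≅ 0.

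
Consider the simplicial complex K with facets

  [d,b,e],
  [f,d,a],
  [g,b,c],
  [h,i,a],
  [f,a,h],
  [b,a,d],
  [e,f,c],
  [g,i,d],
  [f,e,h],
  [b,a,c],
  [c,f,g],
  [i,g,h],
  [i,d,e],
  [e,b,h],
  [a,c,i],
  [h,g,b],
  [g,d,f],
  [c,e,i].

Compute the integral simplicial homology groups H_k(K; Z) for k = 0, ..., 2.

H_0 = Z,  H_1 = Z^2,  H_2 = Z.

Order the vertices as a < b < c < d < e < f < g < h < i. Listing each simplex with vertices in this order, K has dimension 2 with simplices:

  0-simplices (9): a, b, c, d, e, f, g, h, i
  1-simplices (27): ab, ac, ad, af, ah, ai, bc, bd, be, bg, bh, ce, cf, cg, ci, de, df, dg, di, ef, eh, ei, fg, fh, gh, gi, hi
  2-simplices (18): abc, abd, aci, adf, afh, ahi, bcg, bde, beh, bgh, cef, cei, cfg, dei, dfg, dgi, efh, ghi

Hence C_0 ≅ Z^9, C_1 ≅ Z^27, C_2 ≅ Z^18.

∂_1: C_1 → C_0 sends each edge [p,q] (with p < q) to q − p. For instance
  ∂de = e − d.
The 9×27 boundary matrix has rank 8 and Smith normal form diag(1,1,1,1,1,1,1,1).

Boundary ∂_2: C_2 → C_1 sends each 2-simplex [p,q,r] to [q,r] − [p,r] + [p,q]. For instance
  ∂afh = fh − ah + af,
  ∂cef = ef − cf + ce.
The 27×18 boundary matrix has rank 17 and Smith normal form diag(1,1,1,1,1,1,1,1,1,1,1,1,1,1,1,1,1).

From H_k ≅ ker(∂_k) / im(∂_{k+1}) we obtain:

  H_0: rank C_0 − rank ∂_1 = 9 − 8 = 1, and the invariant factors of ∂_1 are all 1, so H_0 = Z.
  H_1: rank ker ∂_1 − rank ∂_2 = (27 − 8) − 17 = 2, and the invariant factors of ∂_2 are all 1, so H_1 = Z^2.
  H_2: rank ker ∂_2 − rank ∂_3 = (18 − 17) − 0 = 1, and there is no ∂_3, so H_2 = Z.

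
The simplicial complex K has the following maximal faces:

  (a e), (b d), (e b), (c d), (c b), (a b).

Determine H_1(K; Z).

Fix the vertex order a < b < c < d < e and write every simplex with vertices in increasing order. Then dim K = 1 and the simplices of K are:

  0-simplices (5): a, b, c, d, e
  1-simplices (6): ab, ae, bc, bd, be, cd

giving chain groups C_0 ≅ Z^5, C_1 ≅ Z^6.

Boundary ∂_1: C_1 → C_0 is given by ∂[p,q] = [q] − [p].
The resulting 5×6 matrix has rank 4, and its Smith normal form has invariant factors (1,1,1,1).

From H_k ≅ ker(∂_k) / im(∂_{k+1}) we obtain:

  H_1: rank ker ∂_1 − rank ∂_2 = (6 − 4) − 0 = 2, and there is no ∂_2, so H_1 ≅ Z^2.

(K is a triangulation of a wedge of 2 circles.)

H_1 ≅ Z^2.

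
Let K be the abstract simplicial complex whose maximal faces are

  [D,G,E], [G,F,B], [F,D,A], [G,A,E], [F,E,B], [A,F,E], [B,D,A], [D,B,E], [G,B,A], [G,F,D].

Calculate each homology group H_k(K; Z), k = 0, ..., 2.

Take the total order A < B < D < E < F < G on the vertex set. Then K (dimension 2) consists of the simplices:

  0-simplices (6): A, B, D, E, F, G
  1-simplices (15): AB, AD, AE, AF, AG, BD, BE, BF, BG, DE, DF, DG, EF, EG, FG
  2-simplices (10): ABD, ABG, ADF, AEF, AEG, BDE, BEF, BFG, DEG, DFG

giving chain groups C_0 ≅ Z^6, C_1 ≅ Z^15, C_2 ≅ Z^10.

∂_1: C_1 → C_0 maps an edge to its endpoints' difference, ∂[p,q] = q − p. For instance
  ∂BG = G − B.
The resulting 6×15 matrix has rank 5, and its Smith normal form has invariant factors (1,1,1,1,1).

Boundary ∂_2: C_2 → C_1 acts by ∂[p,q,r] = [q,r] − [p,r] + [p,q]. For instance
  ∂AEF = EF − AF + AE,
  ∂BDE = DE − BE + BD.
The 15×10 boundary matrix has rank 10 and Smith normal form diag(1,1,1,1,1,1,1,1,1,2).

Reading off H_k = ker ∂_k / im ∂_{k+1}:

  H_0: rank C_0 − rank ∂_1 = 6 − 5 = 1, and the invariant factors of ∂_1 are all 1, so H_0 ≅ Z.
  H_1: rank ker ∂_1 − rank ∂_2 = (15 − 5) − 10 = 0, and ∂_2 has invariant factor 2 > 1, so H_1 ≅ Z_2.
  H_2: rank ker ∂_2 − rank ∂_3 = (10 − 10) − 0 = 0, and there is no ∂_3, so H_2 ≅ 0.

H_0 = Z,  H_1 = Z_2,  H_2 = 0.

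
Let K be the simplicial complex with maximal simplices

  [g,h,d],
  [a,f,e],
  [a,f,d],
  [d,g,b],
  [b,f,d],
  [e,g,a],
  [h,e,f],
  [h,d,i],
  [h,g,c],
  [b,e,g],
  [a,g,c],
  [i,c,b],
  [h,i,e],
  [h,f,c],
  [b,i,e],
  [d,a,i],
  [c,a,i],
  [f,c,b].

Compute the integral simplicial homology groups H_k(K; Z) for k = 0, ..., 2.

H_0 = Z,  H_1 = Z^2,  H_2 = Z.

We work with the vertex ordering a < b < c < d < e < f < g < h < i. The simplices of K, each written with vertices in increasing order, are:

  0-simplices (9): a, b, c, d, e, f, g, h, i
  1-simplices (27): ac, ad, ae, af, ag, ai, bc, bd, be, bf, bg, bi, cf, cg, ch, ci, df, dg, dh, di, ef, eg, eh, ei, fh, gh, hi
  2-simplices (18): acg, aci, adf, adi, aef, aeg, bcf, bci, bdf, bdg, beg, bei, cfh, cgh, dgh, dhi, efh, ehi

so the chain groups are C_0 ≅ Z^9, C_1 ≅ Z^27, C_2 ≅ Z^18.

The boundary map ∂_1: C_1 → C_0 maps an edge to its endpoints' difference, ∂[p,q] = q − p.
The resulting 9×27 matrix has rank 8, and its Smith normal form has invariant factors (1,1,1,1,1,1,1,1).

Boundary ∂_2: C_2 → C_1 sends each 2-simplex [p,q,r] to [q,r] − [p,r] + [p,q]. For instance
  ∂bei = ei − bi + be,
  ∂acg = cg − ag + ac.
As a 27×18 matrix over Z this has rank 17, with invariant factors (1,1,1,1,1,1,1,1,1,1,1,1,1,1,1,1,1).

Now H_k = ker ∂_k / im ∂_{k+1}, so:

  H_0: rank C_0 − rank ∂_1 = 9 − 8 = 1, and the invariant factors of ∂_1 are all 1, so H_0 ≅ Z.
  H_1: rank ker ∂_1 − rank ∂_2 = (27 − 8) − 17 = 2, and the invariant factors of ∂_2 are all 1, so H_1 ≅ Z^2.
  H_2: rank ker ∂_2 − rank ∂_3 = (18 − 17) − 0 = 1, and there is no ∂_3, so H_2 ≅ Z.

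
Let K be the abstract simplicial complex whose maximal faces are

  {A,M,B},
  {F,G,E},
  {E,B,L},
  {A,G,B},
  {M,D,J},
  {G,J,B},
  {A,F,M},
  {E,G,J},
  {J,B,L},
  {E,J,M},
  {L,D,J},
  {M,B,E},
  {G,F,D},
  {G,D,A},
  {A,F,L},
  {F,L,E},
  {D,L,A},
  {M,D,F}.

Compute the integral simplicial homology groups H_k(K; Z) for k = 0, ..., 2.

Order the vertices as A < B < D < E < F < G < J < L < M. Listing each simplex with vertices in this order, K has dimension 2 with simplices:

  0-simplices (9): A, B, D, E, F, G, J, L, M
  1-simplices (27): AB, AD, AF, AG, AL, AM, BE, BG, BJ, BL, BM, DF, DG, DJ, DL, DM, EF, EG, EJ, EL, EM, FG, FL, FM, GJ, JL, JM
  2-simplices (18): ABG, ABM, ADG, ADL, AFL, AFM, BEL, BEM, BGJ, BJL, DFG, DFM, DJL, DJM, EFG, EFL, EGJ, EJM

so the chain groups are C_0 ≅ Z^9, C_1 ≅ Z^27, C_2 ≅ Z^18.

∂_1: C_1 → C_0 is given by ∂[p,q] = [q] − [p]. For instance
  ∂BG = G − B.
As a 9×27 matrix over Z this has rank 8, with invariant factors (1,1,1,1,1,1,1,1).

Boundary ∂_2: C_2 → C_1 maps a triangle to the signed sum of its edges. For instance
  ∂ADL = DL − AL + AD,
  ∂DJL = JL − DL + DJ.
This gives a 27×18 integer matrix of rank 18; reducing to Smith normal form yields diagonal entries (1,1,1,1,1,1,1,1,1,1,1,1,1,1,1,1,1,2).

Computing H_k = (kernel of ∂_k) / (image of ∂_{k+1}):

  H_0: rank C_0 − rank ∂_1 = 9 − 8 = 1, and the invariant factors of ∂_1 are all 1, so H_0 ≅ Z.
  H_1: rank ker ∂_1 − rank ∂_2 = (27 − 8) − 18 = 1, and ∂_2 has invariant factor 2 > 1, so H_1 ≅ Z × Z/2.
  H_2: rank ker ∂_2 − rank ∂_3 = (18 − 18) − 0 = 0, and there is no ∂_3, so H_2 ≅ 0.

As a check, the Euler characteristic is 9 − 27 + 18 = 0, which agrees with 1 − 1 + 0 = 0.
(K is a triangulation of the Klein bottle.)

H_0 ≅ Z,  H_1 ≅ Z × Z/2,  H_2 = 0.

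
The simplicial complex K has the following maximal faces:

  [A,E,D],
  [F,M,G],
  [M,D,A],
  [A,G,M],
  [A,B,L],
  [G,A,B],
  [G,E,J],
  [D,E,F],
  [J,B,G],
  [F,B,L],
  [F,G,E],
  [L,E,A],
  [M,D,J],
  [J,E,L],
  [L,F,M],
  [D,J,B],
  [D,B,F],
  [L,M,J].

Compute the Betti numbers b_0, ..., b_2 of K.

b_0 = 1, b_1 = 2, b_2 = 1.

Fix the vertex order A < B < D < E < F < G < J < L < M and write every simplex with vertices in increasing order. Then dim K = 2 and the simplices of K are:

  0-simplices (9): A, B, D, E, F, G, J, L, M
  1-simplices (27): AB, AD, AE, AG, AL, AM, BD, BF, BG, BJ, BL, DE, DF, DJ, DM, EF, EG, EJ, EL, FG, FL, FM, GJ, GM, JL, JM, LM
  2-simplices (18): ABG, ABL, ADE, ADM, AEL, AGM, BDF, BDJ, BFL, BGJ, DEF, DJM, EFG, EGJ, EJL, FGM, FLM, JLM

so the chain groups are C_0 ≅ Z^9, C_1 ≅ Z^27, C_2 ≅ Z^18.

Boundary ∂_1: C_1 → C_0 maps an edge to its endpoints' difference, ∂[p,q] = q − p. For instance
  ∂AL = L − A.
As a 9×27 matrix over Z this has rank 8, with invariant factors (1,1,1,1,1,1,1,1).

∂_2: C_2 → C_1 acts by ∂[p,q,r] = [q,r] − [p,r] + [p,q]. For instance
  ∂EGJ = GJ − EJ + EG,
  ∂DJM = JM − DM + DJ.
This gives a 27×18 integer matrix of rank 17; reducing to Smith normal form yields diagonal entries (1,1,1,1,1,1,1,1,1,1,1,1,1,1,1,1,1).

From H_k ≅ ker(∂_k) / im(∂_{k+1}) we obtain:

  H_0: rank C_0 − rank ∂_1 = 9 − 8 = 1, and the invariant factors of ∂_1 are all 1, so H_0 ≅ Z.
  H_1: rank ker ∂_1 − rank ∂_2 = (27 − 8) − 17 = 2, and the invariant factors of ∂_2 are all 1, so H_1 ≅ Z^2.
  H_2: rank ker ∂_2 − rank ∂_3 = (18 − 17) − 0 = 1, and there is no ∂_3, so H_2 ≅ Z.

As a check, the Euler characteristic is 9 − 27 + 18 = 0, which agrees with 1 − 2 + 1 = 0.

Hence the Betti numbers are b_0 = 1, b_1 = 2, b_2 = 1.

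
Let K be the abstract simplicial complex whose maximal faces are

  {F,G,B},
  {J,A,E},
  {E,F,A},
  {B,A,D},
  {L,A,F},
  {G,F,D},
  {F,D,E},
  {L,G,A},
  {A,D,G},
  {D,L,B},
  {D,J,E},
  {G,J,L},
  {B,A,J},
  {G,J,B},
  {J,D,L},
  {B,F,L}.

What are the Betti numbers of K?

b_0 = 1, b_1 = 2, b_2 = 1.

We work with the vertex ordering A < B < D < E < F < G < J < L. The simplices of K, each written with vertices in increasing order, are:

  0-simplices (8): A, B, D, E, F, G, J, L
  1-simplices (24): AB, AD, AE, AF, AG, AJ, AL, BD, BF, BG, BJ, BL, DE, DF, DG, DJ, DL, EF, EJ, FG, FL, GJ, GL, JL
  2-simplices (16): ABD, ABJ, ADG, AEF, AEJ, AFL, AGL, BDL, BFG, BFL, BGJ, DEF, DEJ, DFG, DJL, GJL

so the chain groups are C_0 ≅ Z^8, C_1 ≅ Z^24, C_2 ≅ Z^16.

∂_1: C_1 → C_0 maps an edge to its endpoints' difference, ∂[p,q] = q − p. For instance
  ∂BJ = J − B.
This gives a 8×24 integer matrix of rank 7; reducing to Smith normal form yields diagonal entries (1,1,1,1,1,1,1).

Boundary ∂_2: C_2 → C_1 sends each 2-simplex [p,q,r] to [q,r] − [p,r] + [p,q]. For instance
  ∂BGJ = GJ − BJ + BG,
  ∂AGL = GL − AL + AG.
As a 24×16 matrix over Z this has rank 15, with invariant factors (1,1,1,1,1,1,1,1,1,1,1,1,1,1,1).

From H_k ≅ ker(∂_k) / im(∂_{k+1}) we obtain:

  H_0: rank C_0 − rank ∂_1 = 8 − 7 = 1, and the invariant factors of ∂_1 are all 1, so H_0 = Z.
  H_1: rank ker ∂_1 − rank ∂_2 = (24 − 7) − 15 = 2, and the invariant factors of ∂_2 are all 1, so H_1 = Z^2.
  H_2: rank ker ∂_2 − rank ∂_3 = (16 − 15) − 0 = 1, and there is no ∂_3, so H_2 = Z.

As a check, the Euler characteristic is 8 − 24 + 16 = 0, which agrees with 1 − 2 + 1 = 0.
(K is a triangulation of the torus T^2.)

Hence the Betti numbers are b_0 = 1, b_1 = 2, b_2 = 1.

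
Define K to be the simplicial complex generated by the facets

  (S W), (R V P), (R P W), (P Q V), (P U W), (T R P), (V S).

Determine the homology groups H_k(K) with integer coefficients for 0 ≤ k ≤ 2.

Order the vertices as P < Q < R < S < T < U < V < W. Listing each simplex with vertices in this order, K has dimension 2 with simplices:

  0-simplices (8): P, Q, R, S, T, U, V, W
  1-simplices (13): PQ, PR, PT, PU, PV, PW, QV, RT, RV, RW, SV, SW, UW
  2-simplices (5): PQV, PRT, PRV, PRW, PUW

so the chain groups are C_0 ≅ Z^8, C_1 ≅ Z^13, C_2 ≅ Z^5.

∂_1: C_1 → C_0 maps an edge to its endpoints' difference, ∂[p,q] = q − p. For instance
  ∂PQ = Q − P.
As a 8×13 matrix over Z this has rank 7, with invariant factors (1,1,1,1,1,1,1).

The boundary map ∂_2: C_2 → C_1 sends each 2-simplex [p,q,r] to [q,r] − [p,r] + [p,q]. For instance
  ∂PUW = UW − PW + PU,
  ∂PRW = RW − PW + PR.
The resulting 13×5 matrix has rank 5, and its Smith normal form has invariant factors (1,1,1,1,1).

Now H_k = ker ∂_k / im ∂_{k+1}, so:

  H_0: rank C_0 − rank ∂_1 = 8 − 7 = 1, and the invariant factors of ∂_1 are all 1, so H_0 ≅ Z.
  H_1: rank ker ∂_1 − rank ∂_2 = (13 − 7) − 5 = 1, and the invariant factors of ∂_2 are all 1, so H_1 ≅ Z.
  H_2: rank ker ∂_2 − rank ∂_3 = (5 − 5) − 0 = 0, and there is no ∂_3, so H_2 ≅ 0.

H_0 = Z,  H_1 = Z,  H_2 = 0.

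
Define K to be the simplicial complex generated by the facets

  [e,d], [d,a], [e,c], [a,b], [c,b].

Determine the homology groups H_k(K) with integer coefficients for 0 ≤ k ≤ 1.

Order the vertices as a < b < c < d < e. Listing each simplex with vertices in this order, K has dimension 1 with simplices:

  0-simplices (5): a, b, c, d, e
  1-simplices (5): ab, ad, bc, ce, de

so the chain groups are C_0 ≅ Z^5, C_1 ≅ Z^5.

The boundary map ∂_1: C_1 → C_0 maps an edge to its endpoints' difference, ∂[p,q] = q − p.
The resulting 5×5 matrix has rank 4, and its Smith normal form has invariant factors (1,1,1,1).

Now H_k = ker ∂_k / im ∂_{k+1}, so:

  H_0: rank C_0 − rank ∂_1 = 5 − 4 = 1, and the invariant factors of ∂_1 are all 1, so H_0 = Z.
  H_1: rank ker ∂_1 − rank ∂_2 = (5 − 4) − 0 = 1, and there is no ∂_2, so H_1 = Z.

As a check, the Euler characteristic is 5 − 5 = 0, which agrees with 1 − 1 = 0.

H_0 ≅ Z,  H_1 ≅ Z.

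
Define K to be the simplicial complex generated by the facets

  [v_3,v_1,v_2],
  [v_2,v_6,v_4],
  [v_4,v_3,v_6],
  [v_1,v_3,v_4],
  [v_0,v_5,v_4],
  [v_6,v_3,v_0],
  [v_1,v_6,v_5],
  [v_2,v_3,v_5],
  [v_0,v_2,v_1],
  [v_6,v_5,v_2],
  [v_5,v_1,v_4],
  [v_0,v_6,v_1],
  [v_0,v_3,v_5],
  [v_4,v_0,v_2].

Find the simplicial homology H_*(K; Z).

Take the total order v_0 < v_1 < v_2 < v_3 < v_4 < v_5 < v_6 on the vertex set. Then K (dimension 2) consists of the simplices:

  0-simplices (7): [v_0], [v_1], [v_2], [v_3], [v_4], [v_5], [v_6]
  1-simplices (21): (21 of them)
  2-simplices (14): (14 of them)

Hence C_0 ≅ Z^7, C_1 ≅ Z^21, C_2 ≅ Z^14.

∂_1: C_1 → C_0 maps an edge to its endpoints' difference, ∂[p,q] = q − p.
As a 7×21 matrix over Z this has rank 6, with invariant factors (1,1,1,1,1,1).

∂_2: C_2 → C_1 sends each 2-simplex [p,q,r] to [q,r] − [p,r] + [p,q]. For instance
  ∂[v_1,v_3,v_4] = [v_3,v_4] − [v_1,v_4] + [v_1,v_3],
  ∂[v_0,v_3,v_5] = [v_3,v_5] − [v_0,v_5] + [v_0,v_3].
The resulting 21×14 matrix has rank 13, and its Smith normal form has invariant factors (1,1,1,1,1,1,1,1,1,1,1,1,1).

Reading off H_k = ker ∂_k / im ∂_{k+1}:

  H_0: rank C_0 − rank ∂_1 = 7 − 6 = 1, and the invariant factors of ∂_1 are all 1, so H_0 = Z.
  H_1: rank ker ∂_1 − rank ∂_2 = (21 − 6) − 13 = 2, and the invariant factors of ∂_2 are all 1, so H_1 = Z^2.
  H_2: rank ker ∂_2 − rank ∂_3 = (14 − 13) − 0 = 1, and there is no ∂_3, so H_2 = Z.

H_0 ≅ Z,  H_1 ≅ Z^2,  H_2 ≅ Z.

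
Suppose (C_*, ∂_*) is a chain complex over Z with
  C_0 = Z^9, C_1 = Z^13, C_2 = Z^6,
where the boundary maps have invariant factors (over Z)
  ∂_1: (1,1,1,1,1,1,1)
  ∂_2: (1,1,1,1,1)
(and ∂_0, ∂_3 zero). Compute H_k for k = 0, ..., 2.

H_0 ≅ Z^2,  H_1 ≅ Z,  H_2 ≅ Z.

H_0: b_0 = 9 − 0 − 7 = 2; torsion from ∂_1 factors > 1: none. So H_0 ≅ Z^2.
H_1: b_1 = 13 − 7 − 5 = 1; torsion from ∂_2 factors > 1: none. So H_1 ≅ Z.
H_2: b_2 = 6 − 5 − 0 = 1; torsion from ∂_3 factors > 1: none. So H_2 ≅ Z.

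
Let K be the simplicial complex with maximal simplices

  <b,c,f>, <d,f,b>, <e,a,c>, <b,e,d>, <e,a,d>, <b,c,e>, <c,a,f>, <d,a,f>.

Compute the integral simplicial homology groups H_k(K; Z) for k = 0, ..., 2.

H_0 ≅ Z,  H_1 = 0,  H_2 ≅ Z.

Fix the vertex order a < b < c < d < e < f and write every simplex with vertices in increasing order. Then dim K = 2 and the simplices of K are:

  0-simplices (6): a, b, c, d, e, f
  1-simplices (12): ac, ad, ae, af, bc, bd, be, bf, ce, cf, de, df
  2-simplices (8): ace, acf, ade, adf, bce, bcf, bde, bdf

so the chain groups are C_0 ≅ Z^6, C_1 ≅ Z^12, C_2 ≅ Z^8.

∂_1: C_1 → C_0 sends each edge [p,q] (with p < q) to q − p.
The 6×12 boundary matrix has rank 5 and Smith normal form diag(1,1,1,1,1).

Boundary ∂_2: C_2 → C_1 sends each 2-simplex [p,q,r] to [q,r] − [p,r] + [p,q]. For instance
  ∂ade = de − ae + ad,
  ∂bdf = df − bf + bd.
The 12×8 boundary matrix has rank 7 and Smith normal form diag(1,1,1,1,1,1,1).

From H_k ≅ ker(∂_k) / im(∂_{k+1}) we obtain:

  H_0: rank C_0 − rank ∂_1 = 6 − 5 = 1, and the invariant factors of ∂_1 are all 1, so H_0 ≅ Z.
  H_1: rank ker ∂_1 − rank ∂_2 = (12 − 5) − 7 = 0, and the invariant factors of ∂_2 are all 1, so H_1 ≅ 0.
  H_2: rank ker ∂_2 − rank ∂_3 = (8 − 7) − 0 = 1, and there is no ∂_3, so H_2 ≅ Z.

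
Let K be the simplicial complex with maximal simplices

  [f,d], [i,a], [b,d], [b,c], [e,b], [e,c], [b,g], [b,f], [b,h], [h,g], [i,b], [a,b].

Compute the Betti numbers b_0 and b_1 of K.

Order the vertices as a < b < c < d < e < f < g < h < i. Listing each simplex with vertices in this order, K has dimension 1 with simplices:

  0-simplices (9): a, b, c, d, e, f, g, h, i
  1-simplices (12): ab, ai, bc, bd, be, bf, bg, bh, bi, ce, df, gh

Hence C_0 ≅ Z^9, C_1 ≅ Z^12.

Boundary ∂_1: C_1 → C_0 sends each edge [p,q] (with p < q) to q − p.
This gives a 9×12 integer matrix of rank 8; reducing to Smith normal form yields diagonal entries (1,1,1,1,1,1,1,1).

From H_k ≅ ker(∂_k) / im(∂_{k+1}) we obtain:

  H_0: rank C_0 − rank ∂_1 = 9 − 8 = 1, and the invariant factors of ∂_1 are all 1, so H_0 = Z.
  H_1: rank ker ∂_1 − rank ∂_2 = (12 − 8) − 0 = 4, and there is no ∂_2, so H_1 = Z^4.

As a check, the Euler characteristic is 9 − 12 = -3, which agrees with 1 − 4 = -3.
(K is a triangulation of a wedge of 4 circles.)

Hence the Betti numbers are b_0 = 1, b_1 = 4.

b_0 = 1, b_1 = 4.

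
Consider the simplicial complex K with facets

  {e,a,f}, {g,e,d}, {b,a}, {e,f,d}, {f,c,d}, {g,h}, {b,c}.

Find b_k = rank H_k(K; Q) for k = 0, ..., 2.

b_0 = 1, b_1 = 1, b_2 = 0.

We work with the vertex ordering a < b < c < d < e < f < g < h. The simplices of K, each written with vertices in increasing order, are:

  0-simplices (8): a, b, c, d, e, f, g, h
  1-simplices (12): ab, ae, af, bc, cd, cf, de, df, dg, ef, eg, gh
  2-simplices (4): aef, cdf, def, deg

giving chain groups C_0 ≅ Z^8, C_1 ≅ Z^12, C_2 ≅ Z^4.

∂_1: C_1 → C_0 sends each edge [p,q] (with p < q) to q − p. For instance
  ∂ef = f − e.
The 8×12 boundary matrix has rank 7 and Smith normal form diag(1,1,1,1,1,1,1).

∂_2: C_2 → C_1 acts by ∂[p,q,r] = [q,r] − [p,r] + [p,q]. For instance
  ∂def = ef − df + de,
  ∂cdf = df − cf + cd.
The resulting 12×4 matrix has rank 4, and its Smith normal form has invariant factors (1,1,1,1).

Now H_k = ker ∂_k / im ∂_{k+1}, so:

  H_0: rank C_0 − rank ∂_1 = 8 − 7 = 1, and the invariant factors of ∂_1 are all 1, so H_0 = Z.
  H_1: rank ker ∂_1 − rank ∂_2 = (12 − 7) − 4 = 1, and the invariant factors of ∂_2 are all 1, so H_1 = Z.
  H_2: rank ker ∂_2 − rank ∂_3 = (4 − 4) − 0 = 0, and there is no ∂_3, so H_2 = 0.

Hence the Betti numbers are b_0 = 1, b_1 = 1, b_2 = 0.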